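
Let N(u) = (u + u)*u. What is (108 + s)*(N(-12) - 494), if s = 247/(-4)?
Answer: -19055/2 ≈ -9527.5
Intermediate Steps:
N(u) = 2*u**2 (N(u) = (2*u)*u = 2*u**2)
s = -247/4 (s = 247*(-1/4) = -247/4 ≈ -61.750)
(108 + s)*(N(-12) - 494) = (108 - 247/4)*(2*(-12)**2 - 494) = 185*(2*144 - 494)/4 = 185*(288 - 494)/4 = (185/4)*(-206) = -19055/2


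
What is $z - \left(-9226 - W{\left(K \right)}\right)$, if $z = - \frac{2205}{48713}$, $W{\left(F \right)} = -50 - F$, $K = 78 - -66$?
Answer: $\frac{62853373}{6959} \approx 9032.0$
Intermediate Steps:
$K = 144$ ($K = 78 + 66 = 144$)
$z = - \frac{315}{6959}$ ($z = \left(-2205\right) \frac{1}{48713} = - \frac{315}{6959} \approx -0.045265$)
$z - \left(-9226 - W{\left(K \right)}\right) = - \frac{315}{6959} - \left(-9226 - \left(-50 - 144\right)\right) = - \frac{315}{6959} - \left(-9226 - -194\right) = - \frac{315}{6959} - \left(-9226 + 194\right) = - \frac{315}{6959} - -9032 = - \frac{315}{6959} + 9032 = \frac{62853373}{6959}$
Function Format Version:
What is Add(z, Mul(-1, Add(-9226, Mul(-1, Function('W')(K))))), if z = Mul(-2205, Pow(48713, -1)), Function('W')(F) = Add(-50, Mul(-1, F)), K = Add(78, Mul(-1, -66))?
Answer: Rational(62853373, 6959) ≈ 9032.0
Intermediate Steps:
K = 144 (K = Add(78, 66) = 144)
z = Rational(-315, 6959) (z = Mul(-2205, Rational(1, 48713)) = Rational(-315, 6959) ≈ -0.045265)
Add(z, Mul(-1, Add(-9226, Mul(-1, Function('W')(K))))) = Add(Rational(-315, 6959), Mul(-1, Add(-9226, Mul(-1, Add(-50, Mul(-1, 144)))))) = Add(Rational(-315, 6959), Mul(-1, Add(-9226, Mul(-1, Add(-50, -144))))) = Add(Rational(-315, 6959), Mul(-1, Add(-9226, Mul(-1, -194)))) = Add(Rational(-315, 6959), Mul(-1, Add(-9226, 194))) = Add(Rational(-315, 6959), Mul(-1, -9032)) = Add(Rational(-315, 6959), 9032) = Rational(62853373, 6959)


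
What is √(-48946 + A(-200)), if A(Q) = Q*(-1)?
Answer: I*√48746 ≈ 220.78*I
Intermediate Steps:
A(Q) = -Q
√(-48946 + A(-200)) = √(-48946 - 1*(-200)) = √(-48946 + 200) = √(-48746) = I*√48746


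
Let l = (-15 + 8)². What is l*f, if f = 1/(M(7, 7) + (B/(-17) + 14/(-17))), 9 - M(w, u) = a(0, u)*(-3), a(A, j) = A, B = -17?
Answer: 833/156 ≈ 5.3397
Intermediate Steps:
M(w, u) = 9 (M(w, u) = 9 - 0*(-3) = 9 - 1*0 = 9 + 0 = 9)
f = 17/156 (f = 1/(9 + (-17/(-17) + 14/(-17))) = 1/(9 + (-17*(-1/17) + 14*(-1/17))) = 1/(9 + (1 - 14/17)) = 1/(9 + 3/17) = 1/(156/17) = 17/156 ≈ 0.10897)
l = 49 (l = (-7)² = 49)
l*f = 49*(17/156) = 833/156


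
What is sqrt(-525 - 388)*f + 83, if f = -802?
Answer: 83 - 802*I*sqrt(913) ≈ 83.0 - 24233.0*I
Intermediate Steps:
sqrt(-525 - 388)*f + 83 = sqrt(-525 - 388)*(-802) + 83 = sqrt(-913)*(-802) + 83 = (I*sqrt(913))*(-802) + 83 = -802*I*sqrt(913) + 83 = 83 - 802*I*sqrt(913)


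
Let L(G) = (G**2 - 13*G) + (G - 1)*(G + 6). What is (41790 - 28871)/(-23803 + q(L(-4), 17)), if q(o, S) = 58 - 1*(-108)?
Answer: -12919/23637 ≈ -0.54656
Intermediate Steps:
L(G) = G**2 - 13*G + (-1 + G)*(6 + G) (L(G) = (G**2 - 13*G) + (-1 + G)*(6 + G) = G**2 - 13*G + (-1 + G)*(6 + G))
q(o, S) = 166 (q(o, S) = 58 + 108 = 166)
(41790 - 28871)/(-23803 + q(L(-4), 17)) = (41790 - 28871)/(-23803 + 166) = 12919/(-23637) = 12919*(-1/23637) = -12919/23637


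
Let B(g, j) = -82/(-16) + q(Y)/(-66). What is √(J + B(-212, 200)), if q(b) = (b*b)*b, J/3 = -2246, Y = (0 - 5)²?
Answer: I*√121438614/132 ≈ 83.484*I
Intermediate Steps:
Y = 25 (Y = (-5)² = 25)
J = -6738 (J = 3*(-2246) = -6738)
q(b) = b³ (q(b) = b²*b = b³)
B(g, j) = -61147/264 (B(g, j) = -82/(-16) + 25³/(-66) = -82*(-1/16) + 15625*(-1/66) = 41/8 - 15625/66 = -61147/264)
√(J + B(-212, 200)) = √(-6738 - 61147/264) = √(-1839979/264) = I*√121438614/132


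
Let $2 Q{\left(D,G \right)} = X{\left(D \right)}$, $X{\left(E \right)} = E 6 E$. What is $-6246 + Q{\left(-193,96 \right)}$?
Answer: $105501$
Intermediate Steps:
$X{\left(E \right)} = 6 E^{2}$ ($X{\left(E \right)} = 6 E E = 6 E^{2}$)
$Q{\left(D,G \right)} = 3 D^{2}$ ($Q{\left(D,G \right)} = \frac{6 D^{2}}{2} = 3 D^{2}$)
$-6246 + Q{\left(-193,96 \right)} = -6246 + 3 \left(-193\right)^{2} = -6246 + 3 \cdot 37249 = -6246 + 111747 = 105501$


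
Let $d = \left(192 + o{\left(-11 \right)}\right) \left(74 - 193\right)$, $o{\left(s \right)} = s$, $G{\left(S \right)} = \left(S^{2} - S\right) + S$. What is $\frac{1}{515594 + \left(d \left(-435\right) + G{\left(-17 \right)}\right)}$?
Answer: $\frac{1}{9885348} \approx 1.0116 \cdot 10^{-7}$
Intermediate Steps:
$G{\left(S \right)} = S^{2}$
$d = -21539$ ($d = \left(192 - 11\right) \left(74 - 193\right) = 181 \left(-119\right) = -21539$)
$\frac{1}{515594 + \left(d \left(-435\right) + G{\left(-17 \right)}\right)} = \frac{1}{515594 + \left(\left(-21539\right) \left(-435\right) + \left(-17\right)^{2}\right)} = \frac{1}{515594 + \left(9369465 + 289\right)} = \frac{1}{515594 + 9369754} = \frac{1}{9885348}$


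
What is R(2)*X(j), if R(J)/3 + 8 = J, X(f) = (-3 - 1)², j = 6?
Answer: -288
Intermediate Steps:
X(f) = 16 (X(f) = (-4)² = 16)
R(J) = -24 + 3*J
R(2)*X(j) = (-24 + 3*2)*16 = (-24 + 6)*16 = -18*16 = -288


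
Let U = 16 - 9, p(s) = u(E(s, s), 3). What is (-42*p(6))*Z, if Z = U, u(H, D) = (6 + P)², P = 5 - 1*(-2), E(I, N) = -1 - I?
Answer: -49686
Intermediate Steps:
P = 7 (P = 5 + 2 = 7)
u(H, D) = 169 (u(H, D) = (6 + 7)² = 13² = 169)
p(s) = 169
U = 7
Z = 7
(-42*p(6))*Z = -42*169*7 = -7098*7 = -49686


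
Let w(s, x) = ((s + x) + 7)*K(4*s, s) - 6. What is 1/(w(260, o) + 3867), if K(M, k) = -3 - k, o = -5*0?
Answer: -1/66360 ≈ -1.5069e-5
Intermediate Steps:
o = 0
w(s, x) = -6 + (-3 - s)*(7 + s + x) (w(s, x) = ((s + x) + 7)*(-3 - s) - 6 = (7 + s + x)*(-3 - s) - 6 = (-3 - s)*(7 + s + x) - 6 = -6 + (-3 - s)*(7 + s + x))
1/(w(260, o) + 3867) = 1/((-27 - 7*260 - 1*260*(3 + 260) - 1*0*(3 + 260)) + 3867) = 1/((-27 - 1820 - 1*260*263 - 1*0*263) + 3867) = 1/((-27 - 1820 - 68380 + 0) + 3867) = 1/(-70227 + 3867) = 1/(-66360) = -1/66360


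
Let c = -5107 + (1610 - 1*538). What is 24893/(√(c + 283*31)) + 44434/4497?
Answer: 44434/4497 + 24893*√4738/4738 ≈ 371.52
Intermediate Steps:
c = -4035 (c = -5107 + (1610 - 538) = -5107 + 1072 = -4035)
24893/(√(c + 283*31)) + 44434/4497 = 24893/(√(-4035 + 283*31)) + 44434/4497 = 24893/(√(-4035 + 8773)) + 44434*(1/4497) = 24893/(√4738) + 44434/4497 = 24893*(√4738/4738) + 44434/4497 = 24893*√4738/4738 + 44434/4497 = 44434/4497 + 24893*√4738/4738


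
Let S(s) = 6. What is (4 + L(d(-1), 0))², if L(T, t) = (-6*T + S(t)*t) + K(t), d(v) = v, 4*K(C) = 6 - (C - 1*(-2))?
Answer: 121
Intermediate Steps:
K(C) = 1 - C/4 (K(C) = (6 - (C - 1*(-2)))/4 = (6 - (C + 2))/4 = (6 - (2 + C))/4 = (6 + (-2 - C))/4 = (4 - C)/4 = 1 - C/4)
L(T, t) = 1 - 6*T + 23*t/4 (L(T, t) = (-6*T + 6*t) + (1 - t/4) = 1 - 6*T + 23*t/4)
(4 + L(d(-1), 0))² = (4 + (1 - 6*(-1) + (23/4)*0))² = (4 + (1 + 6 + 0))² = (4 + 7)² = 11² = 121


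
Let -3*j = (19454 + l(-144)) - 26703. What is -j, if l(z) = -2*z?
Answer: -6961/3 ≈ -2320.3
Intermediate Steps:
j = 6961/3 (j = -((19454 - 2*(-144)) - 26703)/3 = -((19454 + 288) - 26703)/3 = -(19742 - 26703)/3 = -1/3*(-6961) = 6961/3 ≈ 2320.3)
-j = -1*6961/3 = -6961/3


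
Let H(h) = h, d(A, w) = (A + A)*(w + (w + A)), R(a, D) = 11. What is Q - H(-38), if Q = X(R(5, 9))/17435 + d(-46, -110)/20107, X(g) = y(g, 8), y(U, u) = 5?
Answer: 2749652113/70113109 ≈ 39.217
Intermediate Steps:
X(g) = 5
d(A, w) = 2*A*(A + 2*w) (d(A, w) = (2*A)*(w + (A + w)) = (2*A)*(A + 2*w) = 2*A*(A + 2*w))
Q = 85353971/70113109 (Q = 5/17435 + (2*(-46)*(-46 + 2*(-110)))/20107 = 5*(1/17435) + (2*(-46)*(-46 - 220))*(1/20107) = 1/3487 + (2*(-46)*(-266))*(1/20107) = 1/3487 + 24472*(1/20107) = 1/3487 + 24472/20107 = 85353971/70113109 ≈ 1.2174)
Q - H(-38) = 85353971/70113109 - 1*(-38) = 85353971/70113109 + 38 = 2749652113/70113109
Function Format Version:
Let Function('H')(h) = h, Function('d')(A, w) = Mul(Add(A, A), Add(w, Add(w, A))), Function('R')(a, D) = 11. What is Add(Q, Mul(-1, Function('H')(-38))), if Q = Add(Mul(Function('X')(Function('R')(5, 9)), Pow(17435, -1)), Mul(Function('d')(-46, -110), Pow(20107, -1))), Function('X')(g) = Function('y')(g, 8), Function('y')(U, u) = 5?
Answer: Rational(2749652113, 70113109) ≈ 39.217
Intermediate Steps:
Function('X')(g) = 5
Function('d')(A, w) = Mul(2, A, Add(A, Mul(2, w))) (Function('d')(A, w) = Mul(Mul(2, A), Add(w, Add(A, w))) = Mul(Mul(2, A), Add(A, Mul(2, w))) = Mul(2, A, Add(A, Mul(2, w))))
Q = Rational(85353971, 70113109) (Q = Add(Mul(5, Pow(17435, -1)), Mul(Mul(2, -46, Add(-46, Mul(2, -110))), Pow(20107, -1))) = Add(Mul(5, Rational(1, 17435)), Mul(Mul(2, -46, Add(-46, -220)), Rational(1, 20107))) = Add(Rational(1, 3487), Mul(Mul(2, -46, -266), Rational(1, 20107))) = Add(Rational(1, 3487), Mul(24472, Rational(1, 20107))) = Add(Rational(1, 3487), Rational(24472, 20107)) = Rational(85353971, 70113109) ≈ 1.2174)
Add(Q, Mul(-1, Function('H')(-38))) = Add(Rational(85353971, 70113109), Mul(-1, -38)) = Add(Rational(85353971, 70113109), 38) = Rational(2749652113, 70113109)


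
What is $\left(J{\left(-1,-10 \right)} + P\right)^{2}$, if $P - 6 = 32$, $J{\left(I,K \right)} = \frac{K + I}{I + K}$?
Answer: $1521$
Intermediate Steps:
$J{\left(I,K \right)} = 1$ ($J{\left(I,K \right)} = \frac{I + K}{I + K} = 1$)
$P = 38$ ($P = 6 + 32 = 38$)
$\left(J{\left(-1,-10 \right)} + P\right)^{2} = \left(1 + 38\right)^{2} = 39^{2} = 1521$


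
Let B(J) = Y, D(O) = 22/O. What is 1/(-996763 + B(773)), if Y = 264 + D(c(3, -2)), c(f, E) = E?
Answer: -1/996510 ≈ -1.0035e-6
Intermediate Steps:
Y = 253 (Y = 264 + 22/(-2) = 264 + 22*(-½) = 264 - 11 = 253)
B(J) = 253
1/(-996763 + B(773)) = 1/(-996763 + 253) = 1/(-996510) = -1/996510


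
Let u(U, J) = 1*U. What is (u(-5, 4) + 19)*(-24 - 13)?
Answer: -518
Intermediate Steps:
u(U, J) = U
(u(-5, 4) + 19)*(-24 - 13) = (-5 + 19)*(-24 - 13) = 14*(-37) = -518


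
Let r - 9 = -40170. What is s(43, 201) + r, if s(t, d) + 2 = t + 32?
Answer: -40088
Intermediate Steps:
s(t, d) = 30 + t (s(t, d) = -2 + (t + 32) = -2 + (32 + t) = 30 + t)
r = -40161 (r = 9 - 40170 = -40161)
s(43, 201) + r = (30 + 43) - 40161 = 73 - 40161 = -40088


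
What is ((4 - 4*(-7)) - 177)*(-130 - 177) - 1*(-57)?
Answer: 44572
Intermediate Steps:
((4 - 4*(-7)) - 177)*(-130 - 177) - 1*(-57) = ((4 + 28) - 177)*(-307) + 57 = (32 - 177)*(-307) + 57 = -145*(-307) + 57 = 44515 + 57 = 44572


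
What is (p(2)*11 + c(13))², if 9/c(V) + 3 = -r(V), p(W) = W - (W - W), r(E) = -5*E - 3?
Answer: 2070721/4225 ≈ 490.11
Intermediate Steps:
r(E) = -3 - 5*E
p(W) = W (p(W) = W - 1*0 = W + 0 = W)
c(V) = 9/(5*V) (c(V) = 9/(-3 - (-3 - 5*V)) = 9/(-3 + (3 + 5*V)) = 9/((5*V)) = 9*(1/(5*V)) = 9/(5*V))
(p(2)*11 + c(13))² = (2*11 + (9/5)/13)² = (22 + (9/5)*(1/13))² = (22 + 9/65)² = (1439/65)² = 2070721/4225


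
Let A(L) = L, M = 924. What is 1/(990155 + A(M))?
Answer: 1/991079 ≈ 1.0090e-6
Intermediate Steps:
1/(990155 + A(M)) = 1/(990155 + 924) = 1/991079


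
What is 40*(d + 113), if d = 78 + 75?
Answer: 10640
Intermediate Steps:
d = 153
40*(d + 113) = 40*(153 + 113) = 40*266 = 10640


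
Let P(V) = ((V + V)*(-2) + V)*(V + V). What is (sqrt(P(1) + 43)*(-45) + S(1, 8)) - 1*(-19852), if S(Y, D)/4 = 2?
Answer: 19860 - 45*sqrt(37) ≈ 19586.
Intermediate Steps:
S(Y, D) = 8 (S(Y, D) = 4*2 = 8)
P(V) = -6*V**2 (P(V) = ((2*V)*(-2) + V)*(2*V) = (-4*V + V)*(2*V) = (-3*V)*(2*V) = -6*V**2)
(sqrt(P(1) + 43)*(-45) + S(1, 8)) - 1*(-19852) = (sqrt(-6*1**2 + 43)*(-45) + 8) - 1*(-19852) = (sqrt(-6*1 + 43)*(-45) + 8) + 19852 = (sqrt(-6 + 43)*(-45) + 8) + 19852 = (sqrt(37)*(-45) + 8) + 19852 = (-45*sqrt(37) + 8) + 19852 = (8 - 45*sqrt(37)) + 19852 = 19860 - 45*sqrt(37)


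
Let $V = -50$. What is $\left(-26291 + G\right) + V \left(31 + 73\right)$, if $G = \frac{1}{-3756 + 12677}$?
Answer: $- \frac{280931210}{8921} \approx -31491.0$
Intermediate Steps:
$G = \frac{1}{8921} \approx 0.0001121$
$\left(-26291 + G\right) + V \left(31 + 73\right) = \left(-26291 + \frac{1}{8921}\right) - 50 \left(31 + 73\right) = - \frac{234542010}{8921} - 5200 = - \frac{280931210}{8921}$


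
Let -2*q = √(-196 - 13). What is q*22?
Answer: -11*I*√209 ≈ -159.03*I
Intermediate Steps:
q = -I*√209/2 (q = -√(-196 - 13)/2 = -I*√209/2 ≈ -7.2284*I)
q*22 = -I*√209/2*22 = -11*I*√209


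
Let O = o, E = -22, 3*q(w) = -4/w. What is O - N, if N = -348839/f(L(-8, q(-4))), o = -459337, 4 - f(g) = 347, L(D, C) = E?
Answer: -157901430/343 ≈ -4.6035e+5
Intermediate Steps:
q(w) = -4/(3*w) (q(w) = (-4/w)/3 = -4/(3*w))
L(D, C) = -22
f(g) = -343 (f(g) = 4 - 1*347 = 4 - 347 = -343)
N = 348839/343 (N = -348839/(-343) = -348839*(-1/343) = 348839/343 ≈ 1017.0)
O = -459337
O - N = -459337 - 1*348839/343 = -459337 - 348839/343 = -157901430/343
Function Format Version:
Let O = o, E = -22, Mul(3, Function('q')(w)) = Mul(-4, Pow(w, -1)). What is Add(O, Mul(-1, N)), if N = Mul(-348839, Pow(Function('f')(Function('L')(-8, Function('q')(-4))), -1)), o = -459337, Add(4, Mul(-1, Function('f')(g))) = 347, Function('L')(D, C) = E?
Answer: Rational(-157901430, 343) ≈ -4.6035e+5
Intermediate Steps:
Function('q')(w) = Mul(Rational(-4, 3), Pow(w, -1)) (Function('q')(w) = Mul(Rational(1, 3), Mul(-4, Pow(w, -1))) = Mul(Rational(-4, 3), Pow(w, -1)))
Function('L')(D, C) = -22
Function('f')(g) = -343 (Function('f')(g) = Add(4, Mul(-1, 347)) = Add(4, -347) = -343)
N = Rational(348839, 343) (N = Mul(-348839, Pow(-343, -1)) = Mul(-348839, Rational(-1, 343)) = Rational(348839, 343) ≈ 1017.0)
O = -459337
Add(O, Mul(-1, N)) = Add(-459337, Mul(-1, Rational(348839, 343))) = Add(-459337, Rational(-348839, 343)) = Rational(-157901430, 343)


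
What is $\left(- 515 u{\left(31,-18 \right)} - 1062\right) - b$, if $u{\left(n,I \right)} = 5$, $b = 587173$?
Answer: $-590810$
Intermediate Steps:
$\left(- 515 u{\left(31,-18 \right)} - 1062\right) - b = \left(\left(-515\right) 5 - 1062\right) - 587173 = \left(-2575 - 1062\right) - 587173 = -3637 - 587173 = -590810$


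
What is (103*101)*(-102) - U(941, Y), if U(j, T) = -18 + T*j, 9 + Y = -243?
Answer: -823956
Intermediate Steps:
Y = -252 (Y = -9 - 243 = -252)
(103*101)*(-102) - U(941, Y) = (103*101)*(-102) - (-18 - 252*941) = 10403*(-102) - (-18 - 237132) = -1061106 - 1*(-237150) = -1061106 + 237150 = -823956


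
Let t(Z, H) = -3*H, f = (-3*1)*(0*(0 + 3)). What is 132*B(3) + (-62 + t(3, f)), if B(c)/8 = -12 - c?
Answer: -15902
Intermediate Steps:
f = 0 (f = -0*3 = -3*0 = 0)
B(c) = -96 - 8*c (B(c) = 8*(-12 - c) = -96 - 8*c)
132*B(3) + (-62 + t(3, f)) = 132*(-96 - 8*3) + (-62 - 3*0) = 132*(-96 - 24) + (-62 + 0) = 132*(-120) - 62 = -15840 - 62 = -15902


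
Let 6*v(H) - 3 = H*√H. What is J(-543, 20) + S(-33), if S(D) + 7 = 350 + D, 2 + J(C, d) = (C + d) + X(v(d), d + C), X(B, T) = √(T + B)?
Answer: -215 + I*√(18810 - 240*√5)/6 ≈ -215.0 + 22.53*I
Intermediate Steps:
v(H) = ½ + H^(3/2)/6 (v(H) = ½ + (H*√H)/6 = ½ + H^(3/2)/6)
X(B, T) = √(B + T)
J(C, d) = -2 + C + d + √(½ + C + d + d^(3/2)/6) (J(C, d) = -2 + ((C + d) + √((½ + d^(3/2)/6) + (d + C))) = -2 + ((C + d) + √((½ + d^(3/2)/6) + (C + d))) = -2 + ((C + d) + √(½ + C + d + d^(3/2)/6)) = -2 + (C + d + √(½ + C + d + d^(3/2)/6)) = -2 + C + d + √(½ + C + d + d^(3/2)/6))
S(D) = 343 + D (S(D) = -7 + (350 + D) = 343 + D)
J(-543, 20) + S(-33) = (-2 - 543 + 20 + √(18 + 6*20^(3/2) + 36*(-543) + 36*20)/6) + (343 - 33) = (-2 - 543 + 20 + √(18 + 6*(40*√5) - 19548 + 720)/6) + 310 = (-2 - 543 + 20 + √(18 + 240*√5 - 19548 + 720)/6) + 310 = (-2 - 543 + 20 + √(-18810 + 240*√5)/6) + 310 = (-525 + √(-18810 + 240*√5)/6) + 310 = -215 + √(-18810 + 240*√5)/6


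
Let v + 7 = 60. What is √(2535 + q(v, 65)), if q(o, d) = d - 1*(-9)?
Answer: √2609 ≈ 51.078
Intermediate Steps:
v = 53 (v = -7 + 60 = 53)
q(o, d) = 9 + d (q(o, d) = d + 9 = 9 + d)
√(2535 + q(v, 65)) = √(2535 + (9 + 65)) = √(2535 + 74) = √2609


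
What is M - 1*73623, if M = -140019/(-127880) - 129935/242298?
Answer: -1140598184398829/15492534120 ≈ -73623.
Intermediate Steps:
M = 8655117931/15492534120 (M = -140019*(-1/127880) - 129935*1/242298 = 140019/127880 - 129935/242298 = 8655117931/15492534120 ≈ 0.55866)
M - 1*73623 = 8655117931/15492534120 - 1*73623 = 8655117931/15492534120 - 73623 = -1140598184398829/15492534120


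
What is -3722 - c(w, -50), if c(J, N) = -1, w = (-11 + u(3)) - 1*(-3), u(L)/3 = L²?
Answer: -3721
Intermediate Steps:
u(L) = 3*L²
w = 19 (w = (-11 + 3*3²) - 1*(-3) = (-11 + 3*9) + 3 = (-11 + 27) + 3 = 16 + 3 = 19)
-3722 - c(w, -50) = -3722 - 1*(-1) = -3722 + 1 = -3721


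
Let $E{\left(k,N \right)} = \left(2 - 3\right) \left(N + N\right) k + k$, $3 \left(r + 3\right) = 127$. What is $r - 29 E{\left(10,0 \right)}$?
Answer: $- \frac{752}{3} \approx -250.67$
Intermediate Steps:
$r = \frac{118}{3}$ ($r = -3 + \frac{1}{3} \cdot 127 = -3 + \frac{127}{3} = \frac{118}{3} \approx 39.333$)
$E{\left(k,N \right)} = k - 2 N k$ ($E{\left(k,N \right)} = - 2 N k + k = k - 2 N k$)
$r - 29 E{\left(10,0 \right)} = \frac{118}{3} - 29 \cdot 10 \left(1 - 0\right) = \frac{118}{3} - 29 \cdot 10 \left(1 + 0\right) = \frac{118}{3} - 29 \cdot 10 \cdot 1 = \frac{118}{3} - 290 = - \frac{752}{3}$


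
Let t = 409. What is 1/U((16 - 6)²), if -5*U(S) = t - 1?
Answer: -5/408 ≈ -0.012255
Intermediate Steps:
U(S) = -408/5 (U(S) = -(409 - 1)/5 = -⅕*408 = -408/5)
1/U((16 - 6)²) = 1/(-408/5) = -5/408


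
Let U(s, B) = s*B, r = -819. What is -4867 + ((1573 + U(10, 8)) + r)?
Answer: -4033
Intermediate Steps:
U(s, B) = B*s
-4867 + ((1573 + U(10, 8)) + r) = -4867 + ((1573 + 8*10) - 819) = -4867 + ((1573 + 80) - 819) = -4867 + (1653 - 819) = -4867 + 834 = -4033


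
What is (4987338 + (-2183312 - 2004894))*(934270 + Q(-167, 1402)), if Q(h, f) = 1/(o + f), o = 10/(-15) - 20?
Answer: 773482836170389/1036 ≈ 7.4660e+11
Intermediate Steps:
o = -62/3 (o = 10*(-1/15) - 20 = -⅔ - 20 = -62/3 ≈ -20.667)
Q(h, f) = 1/(-62/3 + f)
(4987338 + (-2183312 - 2004894))*(934270 + Q(-167, 1402)) = (4987338 + (-2183312 - 2004894))*(934270 + 3/(-62 + 3*1402)) = (4987338 - 4188206)*(934270 + 3/(-62 + 4206)) = 799132*(934270 + 3/4144) = 799132*(3871614883/4144) = 773482836170389/1036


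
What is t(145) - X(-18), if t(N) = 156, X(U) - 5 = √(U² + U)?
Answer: 151 - 3*√34 ≈ 133.51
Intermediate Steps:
X(U) = 5 + √(U + U²) (X(U) = 5 + √(U² + U) = 5 + √(U + U²))
t(145) - X(-18) = 156 - (5 + √(-18*(1 - 18))) = 156 - (5 + √(-18*(-17))) = 156 - (5 + √306) = 156 - (5 + 3*√34) = 156 + (-5 - 3*√34) = 151 - 3*√34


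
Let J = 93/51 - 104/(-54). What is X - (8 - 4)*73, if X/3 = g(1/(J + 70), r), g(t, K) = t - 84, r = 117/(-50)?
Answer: -18413567/33851 ≈ -543.96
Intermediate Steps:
r = -117/50 (r = 117*(-1/50) = -117/50 ≈ -2.3400)
J = 1721/459 (J = 93*(1/51) - 104*(-1/54) = 31/17 + 52/27 = 1721/459 ≈ 3.7495)
g(t, K) = -84 + t
X = -8529075/33851 (X = 3*(-84 + 1/(1721/459 + 70)) = 3*(-84 + 1/(33851/459)) = 3*(-84 + 459/33851) = 3*(-2843025/33851) = -8529075/33851 ≈ -251.96)
X - (8 - 4)*73 = -8529075/33851 - (8 - 4)*73 = -8529075/33851 - 4*73 = -8529075/33851 - 1*292 = -8529075/33851 - 292 = -18413567/33851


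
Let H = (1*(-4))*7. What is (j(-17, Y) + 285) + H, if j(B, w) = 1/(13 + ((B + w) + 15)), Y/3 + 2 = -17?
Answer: 11821/46 ≈ 256.98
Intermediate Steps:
Y = -57 (Y = -6 + 3*(-17) = -6 - 51 = -57)
H = -28 (H = -4*7 = -28)
j(B, w) = 1/(28 + B + w) (j(B, w) = 1/(13 + (15 + B + w)) = 1/(28 + B + w))
(j(-17, Y) + 285) + H = (1/(28 - 17 - 57) + 285) - 28 = (1/(-46) + 285) - 28 = (-1/46 + 285) - 28 = 13109/46 - 28 = 11821/46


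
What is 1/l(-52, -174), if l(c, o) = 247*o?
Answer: -1/42978 ≈ -2.3268e-5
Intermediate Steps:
1/l(-52, -174) = 1/(247*(-174)) = 1/(-42978) = -1/42978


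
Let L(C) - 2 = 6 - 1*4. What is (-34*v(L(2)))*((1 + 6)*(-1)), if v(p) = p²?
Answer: 3808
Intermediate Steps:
L(C) = 4 (L(C) = 2 + (6 - 1*4) = 2 + (6 - 4) = 2 + 2 = 4)
(-34*v(L(2)))*((1 + 6)*(-1)) = (-34*4²)*((1 + 6)*(-1)) = (-34*16)*(7*(-1)) = -544*(-7) = 3808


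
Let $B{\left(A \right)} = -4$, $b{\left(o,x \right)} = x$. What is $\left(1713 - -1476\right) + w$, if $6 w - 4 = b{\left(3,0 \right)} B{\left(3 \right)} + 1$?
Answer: $\frac{19139}{6} \approx 3189.8$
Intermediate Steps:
$w = \frac{5}{6}$ ($w = \frac{2}{3} + \frac{0 \left(-4\right) + 1}{6} = \frac{2}{3} + \frac{0 + 1}{6} = \frac{2}{3} + \frac{1}{6} \cdot 1 = \frac{2}{3} + \frac{1}{6} = \frac{5}{6} \approx 0.83333$)
$\left(1713 - -1476\right) + w = \left(1713 - -1476\right) + \frac{5}{6} = \left(1713 + 1476\right) + \frac{5}{6} = 3189 + \frac{5}{6} = \frac{19139}{6}$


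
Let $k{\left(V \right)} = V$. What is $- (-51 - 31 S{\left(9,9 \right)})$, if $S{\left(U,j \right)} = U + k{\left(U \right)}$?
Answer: $609$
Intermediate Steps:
$S{\left(U,j \right)} = 2 U$ ($S{\left(U,j \right)} = U + U = 2 U$)
$- (-51 - 31 S{\left(9,9 \right)}) = - (-51 - 31 \cdot 2 \cdot 9) = - (-51 - 558) = \left(-1\right) \left(-609\right) = 609$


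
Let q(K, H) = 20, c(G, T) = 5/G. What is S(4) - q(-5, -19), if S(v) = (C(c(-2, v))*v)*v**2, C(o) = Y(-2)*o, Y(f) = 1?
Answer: -180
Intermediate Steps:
C(o) = o (C(o) = 1*o = o)
S(v) = -5*v**3/2 (S(v) = ((5/(-2))*v)*v**2 = ((5*(-1/2))*v)*v**2 = (-5*v/2)*v**2 = -5*v**3/2)
S(4) - q(-5, -19) = -5/2*4**3 - 1*20 = -5/2*64 - 20 = -160 - 20 = -180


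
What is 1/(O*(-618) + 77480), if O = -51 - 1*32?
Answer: 1/128774 ≈ 7.7655e-6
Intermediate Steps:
O = -83 (O = -51 - 32 = -83)
1/(O*(-618) + 77480) = 1/(-83*(-618) + 77480) = 1/(51294 + 77480) = 1/128774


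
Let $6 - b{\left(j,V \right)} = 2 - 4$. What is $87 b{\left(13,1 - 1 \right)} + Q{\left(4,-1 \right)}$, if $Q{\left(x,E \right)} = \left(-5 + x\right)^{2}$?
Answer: $697$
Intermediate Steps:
$b{\left(j,V \right)} = 8$ ($b{\left(j,V \right)} = 6 - \left(2 - 4\right) = 6 - -2 = 6 + 2 = 8$)
$87 b{\left(13,1 - 1 \right)} + Q{\left(4,-1 \right)} = 87 \cdot 8 + \left(-5 + 4\right)^{2} = 696 + \left(-1\right)^{2} = 696 + 1 = 697$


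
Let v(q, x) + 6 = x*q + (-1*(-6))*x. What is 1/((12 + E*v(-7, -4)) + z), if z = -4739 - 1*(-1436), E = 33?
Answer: -1/3357 ≈ -0.00029788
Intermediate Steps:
v(q, x) = -6 + 6*x + q*x (v(q, x) = -6 + (x*q + (-1*(-6))*x) = -6 + (q*x + 6*x) = -6 + (6*x + q*x) = -6 + 6*x + q*x)
z = -3303 (z = -4739 + 1436 = -3303)
1/((12 + E*v(-7, -4)) + z) = 1/((12 + 33*(-6 + 6*(-4) - 7*(-4))) - 3303) = 1/((12 + 33*(-6 - 24 + 28)) - 3303) = 1/((12 + 33*(-2)) - 3303) = 1/((12 - 66) - 3303) = 1/(-54 - 3303) = 1/(-3357) = -1/3357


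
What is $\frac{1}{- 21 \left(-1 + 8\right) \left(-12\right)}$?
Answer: $\frac{1}{1764} \approx 0.00056689$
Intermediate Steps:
$\frac{1}{- 21 \left(-1 + 8\right) \left(-12\right)} = \frac{1}{\left(-21\right) 7 \left(-12\right)} = \frac{1}{\left(-147\right) \left(-12\right)} = \frac{1}{1764}$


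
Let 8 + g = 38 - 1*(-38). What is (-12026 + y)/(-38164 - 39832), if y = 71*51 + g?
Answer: 8337/77996 ≈ 0.10689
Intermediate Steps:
g = 68 (g = -8 + (38 - 1*(-38)) = -8 + (38 + 38) = -8 + 76 = 68)
y = 3689 (y = 71*51 + 68 = 3621 + 68 = 3689)
(-12026 + y)/(-38164 - 39832) = (-12026 + 3689)/(-38164 - 39832) = -8337/(-77996) = -8337*(-1/77996) = 8337/77996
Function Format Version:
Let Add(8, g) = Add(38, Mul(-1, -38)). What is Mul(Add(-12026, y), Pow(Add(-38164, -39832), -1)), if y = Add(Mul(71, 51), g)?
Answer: Rational(8337, 77996) ≈ 0.10689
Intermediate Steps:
g = 68 (g = Add(-8, Add(38, Mul(-1, -38))) = Add(-8, Add(38, 38)) = Add(-8, 76) = 68)
y = 3689 (y = Add(Mul(71, 51), 68) = Add(3621, 68) = 3689)
Mul(Add(-12026, y), Pow(Add(-38164, -39832), -1)) = Mul(Add(-12026, 3689), Pow(Add(-38164, -39832), -1)) = Mul(-8337, Pow(-77996, -1)) = Mul(-8337, Rational(-1, 77996)) = Rational(8337, 77996)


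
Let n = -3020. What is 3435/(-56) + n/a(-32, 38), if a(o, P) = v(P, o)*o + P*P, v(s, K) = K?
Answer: -2161675/34552 ≈ -62.563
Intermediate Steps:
a(o, P) = P² + o² (a(o, P) = o*o + P*P = o² + P² = P² + o²)
3435/(-56) + n/a(-32, 38) = 3435/(-56) - 3020/(38² + (-32)²) = 3435*(-1/56) - 3020/(1444 + 1024) = -3435/56 - 3020/2468 = -3435/56 - 3020*1/2468 = -3435/56 - 755/617 = -2161675/34552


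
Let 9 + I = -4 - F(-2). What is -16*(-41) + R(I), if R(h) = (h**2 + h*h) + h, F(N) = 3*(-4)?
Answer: 657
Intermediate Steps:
F(N) = -12
I = -1 (I = -9 + (-4 - 1*(-12)) = -9 + (-4 + 12) = -9 + 8 = -1)
R(h) = h + 2*h**2 (R(h) = (h**2 + h**2) + h = 2*h**2 + h = h + 2*h**2)
-16*(-41) + R(I) = -16*(-41) - (1 + 2*(-1)) = 656 - (1 - 2) = 656 - 1*(-1) = 656 + 1 = 657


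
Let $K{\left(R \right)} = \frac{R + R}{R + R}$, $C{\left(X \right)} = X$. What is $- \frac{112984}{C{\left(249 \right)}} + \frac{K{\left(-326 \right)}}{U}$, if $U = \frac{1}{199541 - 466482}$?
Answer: $- \frac{66581293}{249} \approx -2.674 \cdot 10^{5}$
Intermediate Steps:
$K{\left(R \right)} = 1$ ($K{\left(R \right)} = \frac{2 R}{2 R} = 2 R \frac{1}{2 R} = 1$)
$U = - \frac{1}{266941}$ ($U = \frac{1}{-266941} = - \frac{1}{266941} \approx -3.7461 \cdot 10^{-6}$)
$- \frac{112984}{C{\left(249 \right)}} + \frac{K{\left(-326 \right)}}{U} = - \frac{112984}{249} + 1 \frac{1}{- \frac{1}{266941}} = \left(-112984\right) \frac{1}{249} + 1 \left(-266941\right) = - \frac{112984}{249} - 266941 = - \frac{66581293}{249}$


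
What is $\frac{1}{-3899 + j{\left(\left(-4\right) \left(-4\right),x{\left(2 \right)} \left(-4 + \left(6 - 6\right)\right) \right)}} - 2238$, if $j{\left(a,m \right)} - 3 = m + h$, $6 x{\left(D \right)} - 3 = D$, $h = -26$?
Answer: $- \frac{26354691}{11776} \approx -2238.0$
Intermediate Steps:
$x{\left(D \right)} = \frac{1}{2} + \frac{D}{6}$
$j{\left(a,m \right)} = -23 + m$ ($j{\left(a,m \right)} = 3 + \left(m - 26\right) = 3 + \left(-26 + m\right) = -23 + m$)
$\frac{1}{-3899 + j{\left(\left(-4\right) \left(-4\right),x{\left(2 \right)} \left(-4 + \left(6 - 6\right)\right) \right)}} - 2238 = \frac{1}{-3899 - \left(23 - \left(\frac{1}{2} + \frac{1}{6} \cdot 2\right) \left(-4 + \left(6 - 6\right)\right)\right)} - 2238 = \frac{1}{-3899 - \left(23 - \left(\frac{1}{2} + \frac{1}{3}\right) \left(-4 + \left(6 - 6\right)\right)\right)} - 2238 = \frac{1}{-3899 - \left(23 - \frac{5 \left(-4 + 0\right)}{6}\right)} - 2238 = \frac{1}{-3899 + \left(-23 + \frac{5}{6} \left(-4\right)\right)} - 2238 = \frac{1}{-3899 - \frac{79}{3}} - 2238 = \frac{1}{- \frac{11776}{3}} - 2238 = - \frac{3}{11776} - 2238 = - \frac{26354691}{11776}$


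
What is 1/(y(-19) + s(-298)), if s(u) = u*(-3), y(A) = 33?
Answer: 1/927 ≈ 0.0010787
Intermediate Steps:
s(u) = -3*u
1/(y(-19) + s(-298)) = 1/(33 - 3*(-298)) = 1/(33 + 894) = 1/927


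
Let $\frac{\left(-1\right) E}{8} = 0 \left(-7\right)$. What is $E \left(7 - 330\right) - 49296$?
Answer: $-49296$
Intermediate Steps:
$E = 0$ ($E = - 8 \cdot 0 \left(-7\right) = \left(-8\right) 0 = 0$)
$E \left(7 - 330\right) - 49296 = 0 \left(7 - 330\right) - 49296 = 0 \left(-323\right) - 49296 = 0 - 49296 = -49296$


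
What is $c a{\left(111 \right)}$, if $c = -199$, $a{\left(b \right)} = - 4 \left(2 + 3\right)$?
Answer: $3980$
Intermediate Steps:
$a{\left(b \right)} = -20$ ($a{\left(b \right)} = \left(-4\right) 5 = -20$)
$c a{\left(111 \right)} = \left(-199\right) \left(-20\right) = 3980$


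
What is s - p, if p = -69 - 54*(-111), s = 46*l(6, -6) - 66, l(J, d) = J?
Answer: -5715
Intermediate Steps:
s = 210 (s = 46*6 - 66 = 276 - 66 = 210)
p = 5925 (p = -69 + 5994 = 5925)
s - p = 210 - 1*5925 = 210 - 5925 = -5715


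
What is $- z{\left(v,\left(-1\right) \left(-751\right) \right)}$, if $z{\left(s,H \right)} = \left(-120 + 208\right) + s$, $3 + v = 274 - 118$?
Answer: $-241$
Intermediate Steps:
$v = 153$ ($v = -3 + \left(274 - 118\right) = -3 + 156 = 153$)
$z{\left(s,H \right)} = 88 + s$
$- z{\left(v,\left(-1\right) \left(-751\right) \right)} = - (88 + 153) = \left(-1\right) 241 = -241$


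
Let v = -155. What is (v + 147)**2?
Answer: 64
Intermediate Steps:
(v + 147)**2 = (-155 + 147)**2 = (-8)**2 = 64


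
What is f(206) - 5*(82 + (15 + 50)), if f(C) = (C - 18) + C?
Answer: -341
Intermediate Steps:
f(C) = -18 + 2*C (f(C) = (-18 + C) + C = -18 + 2*C)
f(206) - 5*(82 + (15 + 50)) = (-18 + 2*206) - 5*(82 + (15 + 50)) = (-18 + 412) - 5*(82 + 65) = 394 - 5*147 = 394 - 735 = -341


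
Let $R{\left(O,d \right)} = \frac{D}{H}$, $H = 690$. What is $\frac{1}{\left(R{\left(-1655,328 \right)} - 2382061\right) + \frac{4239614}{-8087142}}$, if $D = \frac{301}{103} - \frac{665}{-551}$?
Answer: $- \frac{1388986856355}{3308652139887917071} \approx -4.198 \cdot 10^{-7}$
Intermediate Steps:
$D = \frac{12334}{2987}$ ($D = 301 \cdot \frac{1}{103} - - \frac{35}{29} = \frac{301}{103} + \frac{35}{29} = \frac{12334}{2987} \approx 4.1292$)
$R{\left(O,d \right)} = \frac{6167}{1030515}$ ($R{\left(O,d \right)} = \frac{12334}{2987 \cdot 690} = \frac{12334}{2987} \cdot \frac{1}{690} = \frac{6167}{1030515}$)
$\frac{1}{\left(R{\left(-1655,328 \right)} - 2382061\right) + \frac{4239614}{-8087142}} = \frac{1}{\left(\frac{6167}{1030515} - 2382061\right) + \frac{4239614}{-8087142}} = \frac{1}{\left(\frac{6167}{1030515} - 2382061\right) + 4239614 \left(- \frac{1}{8087142}\right)} = \frac{1}{- \frac{2454749585248}{1030515} - \frac{2119807}{4043571}} = \frac{1}{- \frac{3308652139887917071}{1388986856355}} = - \frac{1388986856355}{3308652139887917071}$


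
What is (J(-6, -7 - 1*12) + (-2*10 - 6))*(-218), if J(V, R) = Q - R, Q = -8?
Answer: 3270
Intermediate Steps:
J(V, R) = -8 - R
(J(-6, -7 - 1*12) + (-2*10 - 6))*(-218) = ((-8 - (-7 - 1*12)) + (-2*10 - 6))*(-218) = ((-8 - (-7 - 12)) + (-20 - 6))*(-218) = ((-8 - 1*(-19)) - 26)*(-218) = ((-8 + 19) - 26)*(-218) = (11 - 26)*(-218) = -15*(-218) = 3270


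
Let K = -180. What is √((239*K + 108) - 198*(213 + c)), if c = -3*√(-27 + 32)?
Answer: 3*√(-9454 + 66*√5) ≈ 289.41*I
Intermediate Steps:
c = -3*√5 ≈ -6.7082
√((239*K + 108) - 198*(213 + c)) = √((239*(-180) + 108) - 198*(213 - 3*√5)) = √((-43020 + 108) + (-42174 + 594*√5)) = √(-42912 + (-42174 + 594*√5)) = √(-85086 + 594*√5)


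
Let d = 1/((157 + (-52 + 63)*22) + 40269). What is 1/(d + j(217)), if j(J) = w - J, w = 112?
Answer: -40668/4270139 ≈ -0.0095238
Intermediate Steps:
j(J) = 112 - J
d = 1/40668 (d = 1/((157 + 11*22) + 40269) = 1/((157 + 242) + 40269) = 1/(399 + 40269) = 1/40668 ≈ 2.4589e-5)
1/(d + j(217)) = 1/(1/40668 + (112 - 1*217)) = 1/(1/40668 + (112 - 217)) = 1/(1/40668 - 105) = 1/(-4270139/40668) = -40668/4270139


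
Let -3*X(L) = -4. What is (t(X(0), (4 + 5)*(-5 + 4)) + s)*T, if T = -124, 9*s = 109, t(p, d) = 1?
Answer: -14632/9 ≈ -1625.8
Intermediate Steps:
X(L) = 4/3 (X(L) = -⅓*(-4) = 4/3)
s = 109/9 (s = (⅑)*109 = 109/9 ≈ 12.111)
(t(X(0), (4 + 5)*(-5 + 4)) + s)*T = (1 + 109/9)*(-124) = (118/9)*(-124) = -14632/9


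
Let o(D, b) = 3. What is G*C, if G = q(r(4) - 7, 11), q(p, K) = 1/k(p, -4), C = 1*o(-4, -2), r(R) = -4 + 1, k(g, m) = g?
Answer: -3/10 ≈ -0.30000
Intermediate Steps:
r(R) = -3
C = 3 (C = 1*3 = 3)
q(p, K) = 1/p
G = -1/10 (G = 1/(-3 - 7) = 1/(-10) = -1/10 ≈ -0.10000)
G*C = -1/10*3 = -3/10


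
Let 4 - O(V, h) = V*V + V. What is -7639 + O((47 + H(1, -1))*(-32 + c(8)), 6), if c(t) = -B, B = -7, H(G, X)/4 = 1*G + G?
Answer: -1896885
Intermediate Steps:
H(G, X) = 8*G (H(G, X) = 4*(1*G + G) = 4*(G + G) = 4*(2*G) = 8*G)
c(t) = 7 (c(t) = -1*(-7) = 7)
O(V, h) = 4 - V - V² (O(V, h) = 4 - (V*V + V) = 4 - (V² + V) = 4 - (V + V²) = 4 + (-V - V²) = 4 - V - V²)
-7639 + O((47 + H(1, -1))*(-32 + c(8)), 6) = -7639 + (4 - (47 + 8*1)*(-32 + 7) - ((47 + 8*1)*(-32 + 7))²) = -7639 + (4 - (47 + 8)*(-25) - ((47 + 8)*(-25))²) = -7639 + (4 - 55*(-25) - (55*(-25))²) = -7639 + (4 - 1*(-1375) - 1*(-1375)²) = -7639 + (4 + 1375 - 1*1890625) = -7639 + (4 + 1375 - 1890625) = -7639 - 1889246 = -1896885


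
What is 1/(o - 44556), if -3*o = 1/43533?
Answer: -130599/5818969045 ≈ -2.2444e-5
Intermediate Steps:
o = -1/130599 (o = -⅓/43533 = -⅓*1/43533 = -1/130599 ≈ -7.6570e-6)
1/(o - 44556) = 1/(-1/130599 - 44556) = 1/(-5818969045/130599) = -130599/5818969045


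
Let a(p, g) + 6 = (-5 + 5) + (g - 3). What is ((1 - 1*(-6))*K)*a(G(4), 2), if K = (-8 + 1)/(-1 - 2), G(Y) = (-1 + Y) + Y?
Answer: -343/3 ≈ -114.33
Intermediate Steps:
G(Y) = -1 + 2*Y
K = 7/3 (K = -7/(-3) = -7*(-⅓) = 7/3 ≈ 2.3333)
a(p, g) = -9 + g (a(p, g) = -6 + ((-5 + 5) + (g - 3)) = -6 + (0 + (-3 + g)) = -6 + (-3 + g) = -9 + g)
((1 - 1*(-6))*K)*a(G(4), 2) = ((1 - 1*(-6))*(7/3))*(-9 + 2) = ((1 + 6)*(7/3))*(-7) = (7*(7/3))*(-7) = (49/3)*(-7) = -343/3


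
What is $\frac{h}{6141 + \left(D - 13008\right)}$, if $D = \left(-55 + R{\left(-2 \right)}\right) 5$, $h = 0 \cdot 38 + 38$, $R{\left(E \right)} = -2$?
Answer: $- \frac{19}{3576} \approx -0.0053132$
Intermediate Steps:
$h = 38$ ($h = 0 + 38 = 38$)
$D = -285$ ($D = \left(-55 - 2\right) 5 = \left(-57\right) 5 = -285$)
$\frac{h}{6141 + \left(D - 13008\right)} = \frac{38}{6141 - 13293} = \frac{38}{-7152} = 38 \left(- \frac{1}{7152}\right) = - \frac{19}{3576}$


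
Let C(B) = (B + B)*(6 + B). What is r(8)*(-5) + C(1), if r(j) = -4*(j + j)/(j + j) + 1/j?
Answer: 267/8 ≈ 33.375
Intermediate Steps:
r(j) = -4 + 1/j (r(j) = -4*2*j/(2*j) + 1/j = -4*2*j*1/(2*j) + 1/j = -4*1 + 1/j = -4 + 1/j)
C(B) = 2*B*(6 + B) (C(B) = (2*B)*(6 + B) = 2*B*(6 + B))
r(8)*(-5) + C(1) = (-4 + 1/8)*(-5) + 2*1*(6 + 1) = (-4 + ⅛)*(-5) + 2*1*7 = -31/8*(-5) + 14 = 155/8 + 14 = 267/8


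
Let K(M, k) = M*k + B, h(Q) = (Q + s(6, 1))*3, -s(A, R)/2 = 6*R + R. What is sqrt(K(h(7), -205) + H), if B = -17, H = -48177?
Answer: I*sqrt(43889) ≈ 209.5*I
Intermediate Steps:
s(A, R) = -14*R (s(A, R) = -2*(6*R + R) = -14*R)
h(Q) = -42 + 3*Q (h(Q) = (Q - 14*1)*3 = (Q - 14)*3 = (-14 + Q)*3 = -42 + 3*Q)
K(M, k) = -17 + M*k (K(M, k) = M*k - 17 = -17 + M*k)
sqrt(K(h(7), -205) + H) = sqrt((-17 + (-42 + 3*7)*(-205)) - 48177) = sqrt((-17 + (-42 + 21)*(-205)) - 48177) = sqrt((-17 - 21*(-205)) - 48177) = sqrt((-17 + 4305) - 48177) = sqrt(4288 - 48177) = sqrt(-43889) = I*sqrt(43889)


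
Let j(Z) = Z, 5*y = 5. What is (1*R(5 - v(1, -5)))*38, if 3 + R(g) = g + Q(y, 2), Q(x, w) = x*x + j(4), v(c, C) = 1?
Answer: 228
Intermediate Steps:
y = 1 (y = (⅕)*5 = 1)
Q(x, w) = 4 + x² (Q(x, w) = x*x + 4 = x² + 4 = 4 + x²)
R(g) = 2 + g (R(g) = -3 + (g + (4 + 1²)) = -3 + (g + (4 + 1)) = -3 + (g + 5) = -3 + (5 + g) = 2 + g)
(1*R(5 - v(1, -5)))*38 = (1*(2 + (5 - 1*1)))*38 = (1*(2 + (5 - 1)))*38 = (1*(2 + 4))*38 = (1*6)*38 = 6*38 = 228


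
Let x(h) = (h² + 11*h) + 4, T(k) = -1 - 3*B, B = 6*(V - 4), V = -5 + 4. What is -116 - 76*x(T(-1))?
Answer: -676820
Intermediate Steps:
V = -1
B = -30 (B = 6*(-1 - 4) = 6*(-5) = -30)
T(k) = 89 (T(k) = -1 - 3*(-30) = -1 + 90 = 89)
x(h) = 4 + h² + 11*h
-116 - 76*x(T(-1)) = -116 - 76*(4 + 89² + 11*89) = -116 - 76*(4 + 7921 + 979) = -116 - 76*8904 = -116 - 676704 = -676820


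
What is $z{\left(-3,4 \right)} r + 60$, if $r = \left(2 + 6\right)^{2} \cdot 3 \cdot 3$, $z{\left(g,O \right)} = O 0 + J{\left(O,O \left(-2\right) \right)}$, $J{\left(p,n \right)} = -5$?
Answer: $-2820$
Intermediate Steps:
$z{\left(g,O \right)} = -5$ ($z{\left(g,O \right)} = O 0 - 5 = 0 - 5 = -5$)
$r = 576$ ($r = 8^{2} \cdot 3 \cdot 3 = 64 \cdot 3 \cdot 3 = 192 \cdot 3 = 576$)
$z{\left(-3,4 \right)} r + 60 = \left(-5\right) 576 + 60 = -2880 + 60 = -2820$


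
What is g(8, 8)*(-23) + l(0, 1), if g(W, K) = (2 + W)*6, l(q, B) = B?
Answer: -1379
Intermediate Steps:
g(W, K) = 12 + 6*W
g(8, 8)*(-23) + l(0, 1) = (12 + 6*8)*(-23) + 1 = (12 + 48)*(-23) + 1 = 60*(-23) + 1 = -1380 + 1 = -1379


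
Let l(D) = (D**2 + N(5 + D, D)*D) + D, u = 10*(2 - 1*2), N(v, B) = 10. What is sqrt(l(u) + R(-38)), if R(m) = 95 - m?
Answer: sqrt(133) ≈ 11.533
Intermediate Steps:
u = 0 (u = 10*(2 - 2) = 10*0 = 0)
l(D) = D**2 + 11*D (l(D) = (D**2 + 10*D) + D = D**2 + 11*D)
sqrt(l(u) + R(-38)) = sqrt(0*(11 + 0) + (95 - 1*(-38))) = sqrt(0*11 + (95 + 38)) = sqrt(0 + 133) = sqrt(133)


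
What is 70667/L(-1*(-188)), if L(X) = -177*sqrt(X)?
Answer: -70667*sqrt(47)/16638 ≈ -29.118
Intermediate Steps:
70667/L(-1*(-188)) = 70667/((-177*sqrt(188))) = 70667/((-354*sqrt(47))) = 70667*(-sqrt(47)/16638) = -70667*sqrt(47)/16638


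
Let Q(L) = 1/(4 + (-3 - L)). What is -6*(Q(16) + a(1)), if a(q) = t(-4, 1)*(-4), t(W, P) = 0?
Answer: ⅖ ≈ 0.40000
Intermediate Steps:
a(q) = 0 (a(q) = 0*(-4) = 0)
Q(L) = 1/(1 - L)
-6*(Q(16) + a(1)) = -6*(-1/(-1 + 16) + 0) = -6*(-1/15 + 0) = -6*(-1/15) = ⅖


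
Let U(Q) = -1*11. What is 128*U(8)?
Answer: -1408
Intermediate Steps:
U(Q) = -11
128*U(8) = 128*(-11) = -1408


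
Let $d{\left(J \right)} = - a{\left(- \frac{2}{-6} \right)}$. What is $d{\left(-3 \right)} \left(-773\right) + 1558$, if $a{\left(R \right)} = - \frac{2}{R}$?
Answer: $-3080$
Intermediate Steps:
$d{\left(J \right)} = 6$ ($d{\left(J \right)} = - \frac{-2}{\left(-2\right) \frac{1}{-6}} = - \frac{-2}{\left(-2\right) \left(- \frac{1}{6}\right)} = - \left(-2\right) \frac{1}{\frac{1}{3}} = - \left(-2\right) 3 = \left(-1\right) \left(-6\right) = 6$)
$d{\left(-3 \right)} \left(-773\right) + 1558 = 6 \left(-773\right) + 1558 = -4638 + 1558 = -3080$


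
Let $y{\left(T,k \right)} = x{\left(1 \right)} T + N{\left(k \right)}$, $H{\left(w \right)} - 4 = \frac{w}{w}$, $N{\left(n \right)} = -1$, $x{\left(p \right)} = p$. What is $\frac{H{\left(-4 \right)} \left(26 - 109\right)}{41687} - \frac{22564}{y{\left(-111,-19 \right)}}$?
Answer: $\frac{235144747}{1167236} \approx 201.45$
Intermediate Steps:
$H{\left(w \right)} = 5$ ($H{\left(w \right)} = 4 + \frac{w}{w} = 4 + 1 = 5$)
$y{\left(T,k \right)} = -1 + T$ ($y{\left(T,k \right)} = 1 T - 1 = T - 1 = -1 + T$)
$\frac{H{\left(-4 \right)} \left(26 - 109\right)}{41687} - \frac{22564}{y{\left(-111,-19 \right)}} = \frac{5 \left(26 - 109\right)}{41687} - \frac{22564}{-1 - 111} = 5 \left(-83\right) \frac{1}{41687} - \frac{22564}{-112} = \left(-415\right) \frac{1}{41687} - - \frac{5641}{28} = - \frac{415}{41687} + \frac{5641}{28} = \frac{235144747}{1167236}$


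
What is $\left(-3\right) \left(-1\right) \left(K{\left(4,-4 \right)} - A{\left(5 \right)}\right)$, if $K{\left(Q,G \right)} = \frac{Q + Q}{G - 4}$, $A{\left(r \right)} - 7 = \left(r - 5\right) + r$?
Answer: $-39$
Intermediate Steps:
$A{\left(r \right)} = 2 + 2 r$ ($A{\left(r \right)} = 7 + \left(\left(r - 5\right) + r\right) = 7 + \left(\left(-5 + r\right) + r\right) = 7 + \left(-5 + 2 r\right) = 2 + 2 r$)
$K{\left(Q,G \right)} = \frac{2 Q}{-4 + G}$
$\left(-3\right) \left(-1\right) \left(K{\left(4,-4 \right)} - A{\left(5 \right)}\right) = \left(-3\right) \left(-1\right) \left(2 \cdot 4 \frac{1}{-4 - 4} - \left(2 + 2 \cdot 5\right)\right) = 3 \left(2 \cdot 4 \frac{1}{-8} - \left(2 + 10\right)\right) = 3 \left(2 \cdot 4 \left(- \frac{1}{8}\right) - 12\right) = 3 \left(-1 - 12\right) = 3 \left(-13\right) = -39$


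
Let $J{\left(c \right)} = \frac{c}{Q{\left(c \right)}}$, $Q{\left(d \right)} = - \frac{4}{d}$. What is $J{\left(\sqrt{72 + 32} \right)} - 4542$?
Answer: $-4568$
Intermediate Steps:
$J{\left(c \right)} = - \frac{c^{2}}{4}$ ($J{\left(c \right)} = \frac{c}{\left(-4\right) \frac{1}{c}} = c \left(- \frac{c}{4}\right) = - \frac{c^{2}}{4}$)
$J{\left(\sqrt{72 + 32} \right)} - 4542 = - \frac{\left(\sqrt{72 + 32}\right)^{2}}{4} - 4542 = - \frac{\left(\sqrt{104}\right)^{2}}{4} - 4542 = - \frac{\left(2 \sqrt{26}\right)^{2}}{4} - 4542 = \left(- \frac{1}{4}\right) 104 - 4542 = -26 - 4542 = -4568$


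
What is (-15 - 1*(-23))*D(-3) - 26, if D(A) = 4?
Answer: 6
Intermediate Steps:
(-15 - 1*(-23))*D(-3) - 26 = (-15 - 1*(-23))*4 - 26 = (-15 + 23)*4 - 26 = 8*4 - 26 = 32 - 26 = 6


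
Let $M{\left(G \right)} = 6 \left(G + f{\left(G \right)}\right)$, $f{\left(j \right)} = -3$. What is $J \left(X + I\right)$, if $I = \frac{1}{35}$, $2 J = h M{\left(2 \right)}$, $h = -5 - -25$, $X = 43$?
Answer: $- \frac{18072}{7} \approx -2581.7$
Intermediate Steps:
$h = 20$ ($h = -5 + 25 = 20$)
$M{\left(G \right)} = -18 + 6 G$ ($M{\left(G \right)} = 6 \left(G - 3\right) = 6 \left(-3 + G\right) = -18 + 6 G$)
$J = -60$ ($J = \frac{20 \left(-18 + 6 \cdot 2\right)}{2} = \frac{20 \left(-18 + 12\right)}{2} = \frac{20 \left(-6\right)}{2} = \frac{1}{2} \left(-120\right) = -60$)
$I = \frac{1}{35} \approx 0.028571$
$J \left(X + I\right) = - 60 \left(43 + \frac{1}{35}\right) = \left(-60\right) \frac{1506}{35} = - \frac{18072}{7}$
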